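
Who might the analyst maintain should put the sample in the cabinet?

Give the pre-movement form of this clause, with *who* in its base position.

The analyst might maintain who should put the sample in the cabinet.

'who' functions as the subject of the clause embedded under 'maintain'. Wh-movement fronts it, leaving a gap right after 'maintain':
Who might the analyst maintain ___ should put the sample in the cabinet?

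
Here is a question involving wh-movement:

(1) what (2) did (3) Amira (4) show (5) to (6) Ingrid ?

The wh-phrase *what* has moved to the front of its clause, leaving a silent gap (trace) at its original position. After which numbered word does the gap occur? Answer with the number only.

In situ: Amira did show what to Ingrid.
The filler 'what' is interpreted as the direct object of 'show'. It moves to the left edge, and the trace sits right after 'show':
What did Amira show ___ to Ingrid?
'show' is word 4.

4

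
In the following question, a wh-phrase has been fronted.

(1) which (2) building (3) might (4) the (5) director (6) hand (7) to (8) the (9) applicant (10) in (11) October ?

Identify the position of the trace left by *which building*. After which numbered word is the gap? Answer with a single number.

6

Before movement: The director might hand which building to the applicant in October.
'which building' is the direct object of 'hand'. Wh-movement fronts it, leaving a gap right after 'hand':
Which building might the director hand ___ to the applicant in October?
'hand' is word 6.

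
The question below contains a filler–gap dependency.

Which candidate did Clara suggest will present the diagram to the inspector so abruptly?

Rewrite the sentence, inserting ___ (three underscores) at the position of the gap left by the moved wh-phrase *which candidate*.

Before movement: Clara did suggest which candidate will present the diagram to the inspector so abruptly.
The filler 'which candidate' is interpreted as the subject of the clause embedded under 'suggest'. The gap is right after 'suggest'.

Which candidate did Clara suggest ___ will present the diagram to the inspector so abruptly?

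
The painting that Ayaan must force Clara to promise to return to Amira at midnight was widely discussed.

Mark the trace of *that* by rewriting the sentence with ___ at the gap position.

The painting that Ayaan must force Clara to promise to return ___ to Amira at midnight was widely discussed.

'that' functions as the direct object of 'return'. The gap is right after 'return'.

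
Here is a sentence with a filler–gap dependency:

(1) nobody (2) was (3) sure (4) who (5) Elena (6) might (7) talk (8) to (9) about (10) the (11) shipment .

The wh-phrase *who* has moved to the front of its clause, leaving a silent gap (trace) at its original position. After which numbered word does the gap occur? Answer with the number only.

Before movement: Elena might talk to who about the shipment.
'who' functions as the object of the preposition 'to'. Fronting leaves a gap immediately after 'to':
Nobody was sure who Elena might talk to ___ about the shipment.
'to' is word 8.

8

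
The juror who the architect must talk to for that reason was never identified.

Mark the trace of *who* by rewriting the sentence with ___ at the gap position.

The juror who the architect must talk to ___ for that reason was never identified.

'who' functions as the object of the preposition 'to'. The gap is right after 'to'.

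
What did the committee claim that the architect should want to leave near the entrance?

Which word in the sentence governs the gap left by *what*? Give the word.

leave

In situ: The committee did claim that the architect should want to leave what near the entrance.
'what' functions as the direct object of 'leave'. It moves to the left edge, and the trace sits right after 'leave':
What did the committee claim that the architect should want to leave ___ near the entrance?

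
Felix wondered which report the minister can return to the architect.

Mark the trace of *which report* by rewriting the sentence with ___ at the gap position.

Felix wondered which report the minister can return ___ to the architect.

Before movement: The minister can return which report to the architect.
'which report' functions as the direct object of 'return'. The gap is right after 'return'.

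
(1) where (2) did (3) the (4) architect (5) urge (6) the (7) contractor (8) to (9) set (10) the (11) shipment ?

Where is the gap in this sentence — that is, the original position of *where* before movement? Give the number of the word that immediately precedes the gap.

11

Before movement: The architect did urge the contractor to set the shipment where.
'where' is the locative complement of 'set'. Fronting leaves a gap immediately after 'shipment':
Where did the architect urge the contractor to set the shipment ___?
'shipment' is word 11.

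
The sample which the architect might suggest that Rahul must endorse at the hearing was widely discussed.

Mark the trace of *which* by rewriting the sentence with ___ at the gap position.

The sample which the architect might suggest that Rahul must endorse ___ at the hearing was widely discussed.

The filler 'which' is interpreted as the direct object of 'endorse'. The gap is right after 'endorse'.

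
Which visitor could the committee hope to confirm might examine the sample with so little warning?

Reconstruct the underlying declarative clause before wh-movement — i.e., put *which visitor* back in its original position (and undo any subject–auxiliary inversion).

'which visitor' functions as the subject of the clause embedded under 'confirm'. Wh-movement fronts it, leaving a gap right after 'confirm':
Which visitor could the committee hope to confirm ___ might examine the sample with so little warning?

The committee could hope to confirm which visitor might examine the sample with so little warning.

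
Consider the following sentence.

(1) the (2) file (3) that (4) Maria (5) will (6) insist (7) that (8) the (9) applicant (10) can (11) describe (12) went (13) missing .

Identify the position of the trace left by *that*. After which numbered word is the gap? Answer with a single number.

11

'that' functions as the direct object of 'describe'. Wh-movement fronts it, leaving a gap right after 'describe':
The file that Maria will insist that the applicant can describe ___ went missing.
'describe' is word 11.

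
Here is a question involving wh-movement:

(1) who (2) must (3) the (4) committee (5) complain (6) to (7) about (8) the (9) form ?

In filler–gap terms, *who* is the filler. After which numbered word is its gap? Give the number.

6

Underlying clause: The committee must complain to who about the form.
The filler 'who' is interpreted as the object of the preposition 'to'. Fronting leaves a gap immediately after 'to':
Who must the committee complain to ___ about the form?
'to' is word 6.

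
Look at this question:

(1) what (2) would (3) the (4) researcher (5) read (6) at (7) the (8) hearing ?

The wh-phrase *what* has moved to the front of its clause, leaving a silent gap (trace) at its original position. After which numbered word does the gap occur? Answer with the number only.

Before movement: The researcher would read what at the hearing.
'what' functions as the direct object of 'read'. It moves to the left edge, and the trace sits right after 'read':
What would the researcher read ___ at the hearing?
'read' is word 5.

5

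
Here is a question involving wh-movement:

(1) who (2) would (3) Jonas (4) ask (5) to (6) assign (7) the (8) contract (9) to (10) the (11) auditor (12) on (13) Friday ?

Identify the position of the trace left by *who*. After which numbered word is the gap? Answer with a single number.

4

Underlying clause: Jonas would ask who to assign the contract to the auditor on Friday.
The filler 'who' is interpreted as the direct object of 'ask'. Wh-movement fronts it, leaving a gap right after 'ask':
Who would Jonas ask ___ to assign the contract to the auditor on Friday?
'ask' is word 4.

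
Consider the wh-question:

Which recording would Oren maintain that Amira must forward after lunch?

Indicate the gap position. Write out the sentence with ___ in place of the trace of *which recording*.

Pre-movement form: Oren would maintain that Amira must forward which recording after lunch.
'which recording' functions as the direct object of 'forward'. The gap is right after 'forward'.

Which recording would Oren maintain that Amira must forward ___ after lunch?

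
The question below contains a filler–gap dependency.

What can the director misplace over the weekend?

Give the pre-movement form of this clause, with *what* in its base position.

The director can misplace what over the weekend.

'what' is the direct object of 'misplace'. Fronting leaves a gap immediately after 'misplace':
What can the director misplace ___ over the weekend?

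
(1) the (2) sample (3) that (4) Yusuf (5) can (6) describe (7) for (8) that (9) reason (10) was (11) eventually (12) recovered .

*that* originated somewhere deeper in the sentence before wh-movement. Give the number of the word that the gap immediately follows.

The filler 'that' is interpreted as the direct object of 'describe'. It moves to the left edge, and the trace sits right after 'describe':
The sample that Yusuf can describe ___ for that reason was eventually recovered.
'describe' is word 6.

6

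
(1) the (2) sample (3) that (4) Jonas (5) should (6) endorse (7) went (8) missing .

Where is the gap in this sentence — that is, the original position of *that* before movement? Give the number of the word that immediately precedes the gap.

'that' is the direct object of 'endorse'. It moves to the left edge, and the trace sits right after 'endorse':
The sample that Jonas should endorse ___ went missing.
'endorse' is word 6.

6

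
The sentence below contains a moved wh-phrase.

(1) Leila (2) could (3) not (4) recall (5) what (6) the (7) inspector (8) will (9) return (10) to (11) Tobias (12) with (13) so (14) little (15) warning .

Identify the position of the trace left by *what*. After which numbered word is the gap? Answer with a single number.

9

Underlying clause: The inspector will return what to Tobias with so little warning.
The filler 'what' is interpreted as the direct object of 'return'. Fronting leaves a gap immediately after 'return':
Leila could not recall what the inspector will return ___ to Tobias with so little warning.
'return' is word 9.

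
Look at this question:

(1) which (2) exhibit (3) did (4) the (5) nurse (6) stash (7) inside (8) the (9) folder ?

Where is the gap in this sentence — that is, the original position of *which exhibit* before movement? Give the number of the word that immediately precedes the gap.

Pre-movement form: The nurse did stash which exhibit inside the folder.
'which exhibit' functions as the direct object of 'stash'. Wh-movement fronts it, leaving a gap right after 'stash':
Which exhibit did the nurse stash ___ inside the folder?
'stash' is word 6.

6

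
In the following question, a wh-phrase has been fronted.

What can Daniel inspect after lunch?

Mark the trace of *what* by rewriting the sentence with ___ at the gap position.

What can Daniel inspect ___ after lunch?

Underlying clause: Daniel can inspect what after lunch.
'what' is the direct object of 'inspect'. The gap is right after 'inspect'.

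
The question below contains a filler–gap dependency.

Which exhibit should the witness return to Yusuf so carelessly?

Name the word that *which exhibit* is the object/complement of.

Pre-movement form: The witness should return which exhibit to Yusuf so carelessly.
'which exhibit' is the direct object of 'return'. Fronting leaves a gap immediately after 'return':
Which exhibit should the witness return ___ to Yusuf so carelessly?

return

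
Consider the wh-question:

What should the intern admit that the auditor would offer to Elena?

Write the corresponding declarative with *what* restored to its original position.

'what' functions as the direct object of 'offer'. It moves to the left edge, and the trace sits right after 'offer':
What should the intern admit that the auditor would offer ___ to Elena?

The intern should admit that the auditor would offer what to Elena.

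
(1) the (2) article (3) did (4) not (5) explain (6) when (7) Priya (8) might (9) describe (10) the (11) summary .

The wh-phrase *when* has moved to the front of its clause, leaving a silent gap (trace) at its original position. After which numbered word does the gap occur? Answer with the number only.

11

Pre-movement form: Priya might describe the summary when.
'when' functions as the temporal adjunct. Wh-movement fronts it, leaving a gap right after 'summary':
The article did not explain when Priya might describe the summary ___.
'summary' is word 11.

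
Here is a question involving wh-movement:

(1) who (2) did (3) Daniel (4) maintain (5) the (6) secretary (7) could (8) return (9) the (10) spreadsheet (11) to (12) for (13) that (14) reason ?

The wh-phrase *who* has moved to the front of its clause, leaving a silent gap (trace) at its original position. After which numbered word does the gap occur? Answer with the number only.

Underlying clause: Daniel did maintain the secretary could return the spreadsheet to who for that reason.
'who' functions as the object of the preposition 'to' (recipient of 'return'). Wh-movement fronts it, leaving a gap right after 'to':
Who did Daniel maintain the secretary could return the spreadsheet to ___ for that reason?
'to' is word 11.

11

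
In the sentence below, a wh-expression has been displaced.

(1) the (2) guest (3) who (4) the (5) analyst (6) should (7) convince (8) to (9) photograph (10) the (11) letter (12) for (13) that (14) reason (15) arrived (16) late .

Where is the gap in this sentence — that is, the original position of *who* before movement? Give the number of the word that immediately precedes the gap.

7

'who' functions as the direct object of 'convince'. It moves to the left edge, and the trace sits right after 'convince':
The guest who the analyst should convince ___ to photograph the letter for that reason arrived late.
'convince' is word 7.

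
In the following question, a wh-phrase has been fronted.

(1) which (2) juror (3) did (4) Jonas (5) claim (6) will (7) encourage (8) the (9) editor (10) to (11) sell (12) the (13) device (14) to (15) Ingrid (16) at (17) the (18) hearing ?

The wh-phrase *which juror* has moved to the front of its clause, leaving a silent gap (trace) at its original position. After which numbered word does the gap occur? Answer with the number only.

5

Pre-movement form: Jonas did claim which juror will encourage the editor to sell the device to Ingrid at the hearing.
'which juror' is the subject of the clause embedded under 'claim'. Fronting leaves a gap immediately after 'claim':
Which juror did Jonas claim ___ will encourage the editor to sell the device to Ingrid at the hearing?
'claim' is word 5.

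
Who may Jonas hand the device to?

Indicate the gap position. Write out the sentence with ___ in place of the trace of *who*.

Who may Jonas hand the device to ___?

Before movement: Jonas may hand the device to who.
'who' is the object of the preposition 'to' (recipient of 'hand'). The gap is right after 'to'.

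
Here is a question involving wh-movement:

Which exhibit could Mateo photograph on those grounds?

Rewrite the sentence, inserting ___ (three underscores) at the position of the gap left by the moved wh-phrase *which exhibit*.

Which exhibit could Mateo photograph ___ on those grounds?

Pre-movement form: Mateo could photograph which exhibit on those grounds.
'which exhibit' functions as the direct object of 'photograph'. The gap is right after 'photograph'.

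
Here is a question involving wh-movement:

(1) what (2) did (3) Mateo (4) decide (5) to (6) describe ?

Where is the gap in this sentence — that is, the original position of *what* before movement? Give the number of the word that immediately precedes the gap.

6

In situ: Mateo did decide to describe what.
'what' is the direct object of 'describe'. It moves to the left edge, and the trace sits right after 'describe':
What did Mateo decide to describe ___?
'describe' is word 6.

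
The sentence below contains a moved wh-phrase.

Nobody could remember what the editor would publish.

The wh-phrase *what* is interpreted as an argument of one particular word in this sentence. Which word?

Before movement: The editor would publish what.
'what' is the direct object of 'publish'. Fronting leaves a gap immediately after 'publish':
Nobody could remember what the editor would publish ___.

publish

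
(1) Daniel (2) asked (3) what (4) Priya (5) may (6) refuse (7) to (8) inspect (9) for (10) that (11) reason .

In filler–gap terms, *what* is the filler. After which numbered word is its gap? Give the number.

8

In situ: Priya may refuse to inspect what for that reason.
'what' functions as the direct object of 'inspect'. It moves to the left edge, and the trace sits right after 'inspect':
Daniel asked what Priya may refuse to inspect ___ for that reason.
'inspect' is word 8.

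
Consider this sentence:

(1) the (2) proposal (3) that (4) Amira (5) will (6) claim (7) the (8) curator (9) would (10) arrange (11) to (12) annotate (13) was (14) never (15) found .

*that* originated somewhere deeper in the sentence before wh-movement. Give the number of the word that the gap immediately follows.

12

'that' functions as the direct object of 'annotate'. Fronting leaves a gap immediately after 'annotate':
The proposal that Amira will claim the curator would arrange to annotate ___ was never found.
'annotate' is word 12.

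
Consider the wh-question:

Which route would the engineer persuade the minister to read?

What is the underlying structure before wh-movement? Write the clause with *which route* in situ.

The engineer would persuade the minister to read which route.

'which route' is the direct object of 'read'. Fronting leaves a gap immediately after 'read':
Which route would the engineer persuade the minister to read ___?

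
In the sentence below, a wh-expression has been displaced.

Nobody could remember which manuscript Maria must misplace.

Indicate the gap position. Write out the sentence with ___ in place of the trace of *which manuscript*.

Underlying clause: Maria must misplace which manuscript.
The filler 'which manuscript' is interpreted as the direct object of 'misplace'. The gap is right after 'misplace'.

Nobody could remember which manuscript Maria must misplace ___.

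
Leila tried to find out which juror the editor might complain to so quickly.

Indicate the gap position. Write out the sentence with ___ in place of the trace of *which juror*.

Leila tried to find out which juror the editor might complain to ___ so quickly.

In situ: The editor might complain to which juror so quickly.
'which juror' functions as the object of the preposition 'to'. The gap is right after 'to'.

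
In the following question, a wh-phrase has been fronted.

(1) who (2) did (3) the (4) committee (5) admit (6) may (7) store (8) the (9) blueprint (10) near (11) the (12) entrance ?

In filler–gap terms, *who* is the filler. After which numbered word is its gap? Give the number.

Before movement: The committee did admit who may store the blueprint near the entrance.
'who' is the subject of the clause embedded under 'admit'. It moves to the left edge, and the trace sits right after 'admit':
Who did the committee admit ___ may store the blueprint near the entrance?
'admit' is word 5.

5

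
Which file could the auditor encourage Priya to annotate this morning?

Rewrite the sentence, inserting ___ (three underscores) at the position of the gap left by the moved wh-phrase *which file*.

Which file could the auditor encourage Priya to annotate ___ this morning?

Underlying clause: The auditor could encourage Priya to annotate which file this morning.
The filler 'which file' is interpreted as the direct object of 'annotate'. The gap is right after 'annotate'.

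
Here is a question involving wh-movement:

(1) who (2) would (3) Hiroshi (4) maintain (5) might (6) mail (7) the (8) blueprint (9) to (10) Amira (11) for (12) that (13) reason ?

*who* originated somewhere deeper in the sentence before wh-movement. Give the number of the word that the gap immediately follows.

Pre-movement form: Hiroshi would maintain who might mail the blueprint to Amira for that reason.
The filler 'who' is interpreted as the subject of the clause embedded under 'maintain'. It moves to the left edge, and the trace sits right after 'maintain':
Who would Hiroshi maintain ___ might mail the blueprint to Amira for that reason?
'maintain' is word 4.

4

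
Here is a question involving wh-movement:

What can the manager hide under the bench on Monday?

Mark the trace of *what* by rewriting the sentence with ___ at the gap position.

Before movement: The manager can hide what under the bench on Monday.
The filler 'what' is interpreted as the direct object of 'hide'. The gap is right after 'hide'.

What can the manager hide ___ under the bench on Monday?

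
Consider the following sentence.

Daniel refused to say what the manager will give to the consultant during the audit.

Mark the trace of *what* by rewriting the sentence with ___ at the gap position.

Daniel refused to say what the manager will give ___ to the consultant during the audit.

Underlying clause: The manager will give what to the consultant during the audit.
'what' is the direct object of 'give'. The gap is right after 'give'.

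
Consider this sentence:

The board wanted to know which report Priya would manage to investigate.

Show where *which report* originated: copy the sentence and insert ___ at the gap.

The board wanted to know which report Priya would manage to investigate ___.

Before movement: Priya would manage to investigate which report.
The filler 'which report' is interpreted as the direct object of 'investigate'. The gap is right after 'investigate'.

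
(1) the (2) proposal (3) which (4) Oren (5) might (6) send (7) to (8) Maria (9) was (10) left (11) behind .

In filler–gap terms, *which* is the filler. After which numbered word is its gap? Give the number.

6

'which' is the direct object of 'send'. Fronting leaves a gap immediately after 'send':
The proposal which Oren might send ___ to Maria was left behind.
'send' is word 6.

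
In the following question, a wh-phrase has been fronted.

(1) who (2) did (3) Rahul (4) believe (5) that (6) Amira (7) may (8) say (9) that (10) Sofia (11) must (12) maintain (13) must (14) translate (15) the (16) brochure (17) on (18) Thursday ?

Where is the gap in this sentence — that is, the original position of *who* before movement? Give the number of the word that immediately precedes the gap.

12

Underlying clause: Rahul did believe that Amira may say that Sofia must maintain who must translate the brochure on Thursday.
'who' is the subject of the clause embedded under 'maintain'. Wh-movement fronts it, leaving a gap right after 'maintain':
Who did Rahul believe that Amira may say that Sofia must maintain ___ must translate the brochure on Thursday?
'maintain' is word 12.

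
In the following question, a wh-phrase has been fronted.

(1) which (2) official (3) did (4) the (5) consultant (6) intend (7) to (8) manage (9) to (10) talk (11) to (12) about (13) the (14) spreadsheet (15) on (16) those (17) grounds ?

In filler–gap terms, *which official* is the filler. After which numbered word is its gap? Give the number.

11

Underlying clause: The consultant did intend to manage to talk to which official about the spreadsheet on those grounds.
'which official' is the object of the preposition 'to'. Fronting leaves a gap immediately after 'to':
Which official did the consultant intend to manage to talk to ___ about the spreadsheet on those grounds?
'to' is word 11.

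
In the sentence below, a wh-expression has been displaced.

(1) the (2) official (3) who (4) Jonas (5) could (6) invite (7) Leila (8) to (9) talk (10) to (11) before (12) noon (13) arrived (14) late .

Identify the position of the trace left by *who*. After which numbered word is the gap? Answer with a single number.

10

The filler 'who' is interpreted as the object of the preposition 'to'. It moves to the left edge, and the trace sits right after 'to':
The official who Jonas could invite Leila to talk to ___ before noon arrived late.
'to' is word 10.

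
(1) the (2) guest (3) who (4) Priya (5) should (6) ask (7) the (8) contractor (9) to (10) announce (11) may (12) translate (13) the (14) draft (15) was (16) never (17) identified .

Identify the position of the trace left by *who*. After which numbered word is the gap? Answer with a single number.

'who' is the subject of the clause embedded under 'announce'. Fronting leaves a gap immediately after 'announce':
The guest who Priya should ask the contractor to announce ___ may translate the draft was never identified.
'announce' is word 10.

10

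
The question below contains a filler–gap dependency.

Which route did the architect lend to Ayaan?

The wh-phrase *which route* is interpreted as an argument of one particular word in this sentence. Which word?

lend

Pre-movement form: The architect did lend which route to Ayaan.
The filler 'which route' is interpreted as the direct object of 'lend'. Wh-movement fronts it, leaving a gap right after 'lend':
Which route did the architect lend ___ to Ayaan?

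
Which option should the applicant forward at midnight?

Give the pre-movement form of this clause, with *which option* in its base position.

'which option' is the direct object of 'forward'. Wh-movement fronts it, leaving a gap right after 'forward':
Which option should the applicant forward ___ at midnight?

The applicant should forward which option at midnight.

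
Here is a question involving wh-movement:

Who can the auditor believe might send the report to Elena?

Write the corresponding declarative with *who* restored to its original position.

'who' is the subject of the clause embedded under 'believe'. It moves to the left edge, and the trace sits right after 'believe':
Who can the auditor believe ___ might send the report to Elena?

The auditor can believe who might send the report to Elena.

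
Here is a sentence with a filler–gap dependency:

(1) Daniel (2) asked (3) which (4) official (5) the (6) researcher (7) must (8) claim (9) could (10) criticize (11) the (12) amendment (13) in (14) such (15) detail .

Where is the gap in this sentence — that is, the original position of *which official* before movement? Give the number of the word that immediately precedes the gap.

8

Underlying clause: The researcher must claim which official could criticize the amendment in such detail.
'which official' is the subject of the clause embedded under 'claim'. It moves to the left edge, and the trace sits right after 'claim':
Daniel asked which official the researcher must claim ___ could criticize the amendment in such detail.
'claim' is word 8.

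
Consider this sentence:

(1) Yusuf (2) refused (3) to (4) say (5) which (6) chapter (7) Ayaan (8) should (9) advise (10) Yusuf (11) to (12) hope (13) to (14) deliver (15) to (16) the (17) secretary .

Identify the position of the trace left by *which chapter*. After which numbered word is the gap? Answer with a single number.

Before movement: Ayaan should advise Yusuf to hope to deliver which chapter to the secretary.
'which chapter' is the direct object of 'deliver'. It moves to the left edge, and the trace sits right after 'deliver':
Yusuf refused to say which chapter Ayaan should advise Yusuf to hope to deliver ___ to the secretary.
'deliver' is word 14.

14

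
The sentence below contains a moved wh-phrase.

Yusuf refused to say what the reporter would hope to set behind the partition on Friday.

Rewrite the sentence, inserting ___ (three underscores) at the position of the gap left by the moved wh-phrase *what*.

Yusuf refused to say what the reporter would hope to set ___ behind the partition on Friday.

Pre-movement form: The reporter would hope to set what behind the partition on Friday.
'what' functions as the direct object of 'set'. The gap is right after 'set'.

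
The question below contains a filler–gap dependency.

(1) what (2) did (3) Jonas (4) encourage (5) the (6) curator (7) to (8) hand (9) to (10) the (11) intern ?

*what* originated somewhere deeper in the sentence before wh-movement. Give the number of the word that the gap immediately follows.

8

Underlying clause: Jonas did encourage the curator to hand what to the intern.
'what' is the direct object of 'hand'. Fronting leaves a gap immediately after 'hand':
What did Jonas encourage the curator to hand ___ to the intern?
'hand' is word 8.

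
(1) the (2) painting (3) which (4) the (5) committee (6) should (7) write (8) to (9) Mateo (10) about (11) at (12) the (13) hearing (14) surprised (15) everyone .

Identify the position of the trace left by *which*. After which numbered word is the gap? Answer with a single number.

The filler 'which' is interpreted as the object of the preposition 'about'. Fronting leaves a gap immediately after 'about':
The painting which the committee should write to Mateo about ___ at the hearing surprised everyone.
'about' is word 10.

10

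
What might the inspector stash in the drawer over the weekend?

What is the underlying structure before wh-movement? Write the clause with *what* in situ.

'what' functions as the direct object of 'stash'. Fronting leaves a gap immediately after 'stash':
What might the inspector stash ___ in the drawer over the weekend?

The inspector might stash what in the drawer over the weekend.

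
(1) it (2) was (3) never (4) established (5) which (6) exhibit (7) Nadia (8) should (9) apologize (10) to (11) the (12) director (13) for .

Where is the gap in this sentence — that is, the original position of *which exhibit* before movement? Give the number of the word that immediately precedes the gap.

Pre-movement form: Nadia should apologize to the director for which exhibit.
'which exhibit' is the object of the preposition 'for'. Fronting leaves a gap immediately after 'for':
It was never established which exhibit Nadia should apologize to the director for ___.
'for' is word 13.

13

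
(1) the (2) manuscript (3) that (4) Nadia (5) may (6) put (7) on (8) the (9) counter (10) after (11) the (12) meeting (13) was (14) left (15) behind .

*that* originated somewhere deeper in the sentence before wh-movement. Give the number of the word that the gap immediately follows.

6

'that' functions as the direct object of 'put'. It moves to the left edge, and the trace sits right after 'put':
The manuscript that Nadia may put ___ on the counter after the meeting was left behind.
'put' is word 6.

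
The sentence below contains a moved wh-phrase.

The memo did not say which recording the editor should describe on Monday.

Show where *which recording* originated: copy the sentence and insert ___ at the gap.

The memo did not say which recording the editor should describe ___ on Monday.

Before movement: The editor should describe which recording on Monday.
The filler 'which recording' is interpreted as the direct object of 'describe'. The gap is right after 'describe'.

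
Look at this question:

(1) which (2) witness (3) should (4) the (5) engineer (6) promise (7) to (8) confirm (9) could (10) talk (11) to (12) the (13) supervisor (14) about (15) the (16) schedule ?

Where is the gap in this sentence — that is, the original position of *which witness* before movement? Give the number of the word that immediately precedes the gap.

Before movement: The engineer should promise to confirm which witness could talk to the supervisor about the schedule.
'which witness' functions as the subject of the clause embedded under 'confirm'. Wh-movement fronts it, leaving a gap right after 'confirm':
Which witness should the engineer promise to confirm ___ could talk to the supervisor about the schedule?
'confirm' is word 8.

8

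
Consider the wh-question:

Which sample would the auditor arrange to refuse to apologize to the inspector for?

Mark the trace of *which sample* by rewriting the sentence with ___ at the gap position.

Which sample would the auditor arrange to refuse to apologize to the inspector for ___?

In situ: The auditor would arrange to refuse to apologize to the inspector for which sample.
'which sample' is the object of the preposition 'for'. The gap is right after 'for'.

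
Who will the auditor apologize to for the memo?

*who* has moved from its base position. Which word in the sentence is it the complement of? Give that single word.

to

In situ: The auditor will apologize to who for the memo.
'who' is the object of the preposition 'to'. It moves to the left edge, and the trace sits right after 'to':
Who will the auditor apologize to ___ for the memo?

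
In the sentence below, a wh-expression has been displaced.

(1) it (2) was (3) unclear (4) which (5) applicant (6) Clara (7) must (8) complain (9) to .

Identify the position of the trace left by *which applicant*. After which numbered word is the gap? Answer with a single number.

9

In situ: Clara must complain to which applicant.
The filler 'which applicant' is interpreted as the object of the preposition 'to'. Fronting leaves a gap immediately after 'to':
It was unclear which applicant Clara must complain to ___.
'to' is word 9.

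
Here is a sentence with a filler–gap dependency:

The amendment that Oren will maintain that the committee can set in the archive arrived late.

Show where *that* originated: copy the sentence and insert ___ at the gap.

'that' functions as the direct object of 'set'. The gap is right after 'set'.

The amendment that Oren will maintain that the committee can set ___ in the archive arrived late.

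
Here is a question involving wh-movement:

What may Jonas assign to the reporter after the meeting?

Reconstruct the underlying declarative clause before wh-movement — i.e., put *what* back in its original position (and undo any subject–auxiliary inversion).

'what' functions as the direct object of 'assign'. It moves to the left edge, and the trace sits right after 'assign':
What may Jonas assign ___ to the reporter after the meeting?

Jonas may assign what to the reporter after the meeting.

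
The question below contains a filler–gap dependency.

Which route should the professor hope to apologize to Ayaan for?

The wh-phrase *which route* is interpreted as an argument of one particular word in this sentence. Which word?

for

Pre-movement form: The professor should hope to apologize to Ayaan for which route.
'which route' functions as the object of the preposition 'for'. Fronting leaves a gap immediately after 'for':
Which route should the professor hope to apologize to Ayaan for ___?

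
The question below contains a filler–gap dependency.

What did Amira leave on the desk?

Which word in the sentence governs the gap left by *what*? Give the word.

leave

Before movement: Amira did leave what on the desk.
The filler 'what' is interpreted as the direct object of 'leave'. Wh-movement fronts it, leaving a gap right after 'leave':
What did Amira leave ___ on the desk?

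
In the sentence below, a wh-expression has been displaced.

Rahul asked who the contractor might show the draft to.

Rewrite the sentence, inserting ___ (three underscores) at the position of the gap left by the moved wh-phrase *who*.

Rahul asked who the contractor might show the draft to ___.

Pre-movement form: The contractor might show the draft to who.
'who' is the object of the preposition 'to' (recipient of 'show'). The gap is right after 'to'.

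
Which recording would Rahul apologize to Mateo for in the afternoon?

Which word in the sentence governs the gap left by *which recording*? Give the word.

for

Underlying clause: Rahul would apologize to Mateo for which recording in the afternoon.
'which recording' is the object of the preposition 'for'. It moves to the left edge, and the trace sits right after 'for':
Which recording would Rahul apologize to Mateo for ___ in the afternoon?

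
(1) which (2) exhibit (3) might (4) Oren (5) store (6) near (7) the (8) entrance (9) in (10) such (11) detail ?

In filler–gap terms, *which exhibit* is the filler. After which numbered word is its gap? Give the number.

5

Before movement: Oren might store which exhibit near the entrance in such detail.
'which exhibit' is the direct object of 'store'. It moves to the left edge, and the trace sits right after 'store':
Which exhibit might Oren store ___ near the entrance in such detail?
'store' is word 5.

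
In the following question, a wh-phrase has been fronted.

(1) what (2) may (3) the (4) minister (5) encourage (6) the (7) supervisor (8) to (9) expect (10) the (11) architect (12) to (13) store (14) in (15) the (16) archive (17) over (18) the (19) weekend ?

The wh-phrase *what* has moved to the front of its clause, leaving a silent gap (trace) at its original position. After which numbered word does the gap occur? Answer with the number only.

In situ: The minister may encourage the supervisor to expect the architect to store what in the archive over the weekend.
'what' functions as the direct object of 'store'. Fronting leaves a gap immediately after 'store':
What may the minister encourage the supervisor to expect the architect to store ___ in the archive over the weekend?
'store' is word 13.

13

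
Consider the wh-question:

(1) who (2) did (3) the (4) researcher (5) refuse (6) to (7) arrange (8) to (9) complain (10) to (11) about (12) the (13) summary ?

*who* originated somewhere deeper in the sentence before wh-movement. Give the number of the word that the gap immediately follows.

10

Pre-movement form: The researcher did refuse to arrange to complain to who about the summary.
'who' functions as the object of the preposition 'to'. It moves to the left edge, and the trace sits right after 'to':
Who did the researcher refuse to arrange to complain to ___ about the summary?
'to' is word 10.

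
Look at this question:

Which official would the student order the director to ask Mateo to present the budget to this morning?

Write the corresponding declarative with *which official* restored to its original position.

'which official' is the object of the preposition 'to' (recipient of 'present'). Wh-movement fronts it, leaving a gap right after 'to':
Which official would the student order the director to ask Mateo to present the budget to ___ this morning?

The student would order the director to ask Mateo to present the budget to which official this morning.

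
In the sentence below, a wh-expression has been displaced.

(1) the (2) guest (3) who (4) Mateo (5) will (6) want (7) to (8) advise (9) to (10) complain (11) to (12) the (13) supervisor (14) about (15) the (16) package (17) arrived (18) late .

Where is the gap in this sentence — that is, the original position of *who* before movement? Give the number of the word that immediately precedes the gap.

8

'who' functions as the direct object of 'advise'. Wh-movement fronts it, leaving a gap right after 'advise':
The guest who Mateo will want to advise ___ to complain to the supervisor about the package arrived late.
'advise' is word 8.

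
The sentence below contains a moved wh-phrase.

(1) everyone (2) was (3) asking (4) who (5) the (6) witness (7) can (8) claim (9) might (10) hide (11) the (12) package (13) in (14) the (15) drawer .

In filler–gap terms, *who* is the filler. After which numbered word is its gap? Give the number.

8

Underlying clause: The witness can claim who might hide the package in the drawer.
The filler 'who' is interpreted as the subject of the clause embedded under 'claim'. Fronting leaves a gap immediately after 'claim':
Everyone was asking who the witness can claim ___ might hide the package in the drawer.
'claim' is word 8.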